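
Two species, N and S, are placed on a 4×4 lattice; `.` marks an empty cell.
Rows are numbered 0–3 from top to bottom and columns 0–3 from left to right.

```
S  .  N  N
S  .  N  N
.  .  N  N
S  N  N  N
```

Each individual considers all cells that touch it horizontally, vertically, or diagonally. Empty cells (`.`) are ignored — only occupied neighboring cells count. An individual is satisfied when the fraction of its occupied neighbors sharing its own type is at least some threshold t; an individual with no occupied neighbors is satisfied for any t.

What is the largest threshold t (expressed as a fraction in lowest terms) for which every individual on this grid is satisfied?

Row 0: (0,0)S 1/1 · (0,2)N 3/3 · (0,3)N 3/3
Row 1: (1,0)S 1/1 · (1,2)N 5/5 · (1,3)N 5/5
Row 2: (2,2)N 6/6 · (2,3)N 5/5
Row 3: (3,0)S 0/1 · (3,1)N 2/3 · (3,2)N 4/4 · (3,3)N 3/3
The smallest same-type fraction is 0/1 at (3,0), which reduces to 0/1. Any threshold above that leaves this individual unsatisfied.

0/1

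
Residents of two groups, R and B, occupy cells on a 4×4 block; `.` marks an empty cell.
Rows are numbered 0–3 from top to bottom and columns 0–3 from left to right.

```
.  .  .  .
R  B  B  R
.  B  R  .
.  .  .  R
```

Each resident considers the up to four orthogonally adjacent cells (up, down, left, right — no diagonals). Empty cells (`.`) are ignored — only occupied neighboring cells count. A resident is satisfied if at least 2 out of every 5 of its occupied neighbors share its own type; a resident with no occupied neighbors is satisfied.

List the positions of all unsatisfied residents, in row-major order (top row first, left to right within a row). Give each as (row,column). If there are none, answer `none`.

Row 1: (1,0)R 0/1 unhappy · (1,1)B 2/3 ok · (1,2)B 1/3 unhappy · (1,3)R 0/1 unhappy
Row 2: (2,1)B 1/2 ok · (2,2)R 0/2 unhappy
Row 3: (3,3)R 0/0 ok

(1,0), (1,2), (1,3), (2,2)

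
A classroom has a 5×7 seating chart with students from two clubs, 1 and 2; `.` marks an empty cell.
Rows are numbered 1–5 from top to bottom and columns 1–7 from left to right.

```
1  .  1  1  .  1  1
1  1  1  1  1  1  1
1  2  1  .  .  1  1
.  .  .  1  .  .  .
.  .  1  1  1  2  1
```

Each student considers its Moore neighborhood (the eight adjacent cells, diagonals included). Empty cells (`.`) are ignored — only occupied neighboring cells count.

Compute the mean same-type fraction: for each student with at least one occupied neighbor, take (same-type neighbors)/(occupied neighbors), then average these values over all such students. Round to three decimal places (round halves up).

(1,1)1 2/2
(1,3)1 4/4
(1,4)1 4/4
(1,6)1 4/4
(1,7)1 3/3
(2,1)1 3/4
(2,2)1 6/7
(2,3)1 5/6
(2,4)1 5/5
(2,5)1 5/5
(2,6)1 6/6
(2,7)1 5/5
(3,1)1 2/3
(3,2)2 0/5
(3,3)1 4/5
(3,6)1 4/4
(3,7)1 3/3
(4,4)1 4/4
(5,3)1 2/2
(5,4)1 3/3
(5,5)1 2/3
(5,6)2 0/2
(5,7)1 0/1
Sum over 23 students: 2/2 + 4/4 + 4/4 + 4/4 + 3/3 + 3/4 + 6/7 + 5/6 + 5/5 + 5/5 + 6/6 + 5/5 + 2/3 + 0/5 + 4/5 + 4/4 + 3/3 + 4/4 + 2/2 + 3/3 + 2/3 + 0/2 + 0/1 = 7801/420; mean = 7801/420 ÷ 23 = 7801/9660 = 0.807556… → 0.808.

0.808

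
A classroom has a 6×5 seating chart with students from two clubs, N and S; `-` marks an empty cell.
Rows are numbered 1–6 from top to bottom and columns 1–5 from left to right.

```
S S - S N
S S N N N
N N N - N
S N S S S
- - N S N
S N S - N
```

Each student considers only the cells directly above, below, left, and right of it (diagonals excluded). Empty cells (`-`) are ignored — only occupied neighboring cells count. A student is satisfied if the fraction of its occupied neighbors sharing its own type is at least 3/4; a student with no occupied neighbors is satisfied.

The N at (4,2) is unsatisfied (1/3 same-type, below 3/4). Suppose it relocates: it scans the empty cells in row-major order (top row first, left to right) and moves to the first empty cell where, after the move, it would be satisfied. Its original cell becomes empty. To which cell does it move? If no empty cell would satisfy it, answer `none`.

(3,4)

Vacating (4,2). Empty cells in order:
  (1,3): 1/3 same-type → still unsatisfied.
  (3,4): 3/4 same-type → satisfied — stop here.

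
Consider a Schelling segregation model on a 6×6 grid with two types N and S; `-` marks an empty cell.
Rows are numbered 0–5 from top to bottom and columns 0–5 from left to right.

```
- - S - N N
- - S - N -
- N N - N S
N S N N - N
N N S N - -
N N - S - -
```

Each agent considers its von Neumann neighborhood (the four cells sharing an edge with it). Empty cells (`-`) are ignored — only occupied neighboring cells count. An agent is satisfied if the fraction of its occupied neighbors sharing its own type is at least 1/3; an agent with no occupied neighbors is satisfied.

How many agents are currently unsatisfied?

5

(0,2)S 1/1 satisfied
(0,4)N 2/2 satisfied
(0,5)N 1/1 satisfied
(1,2)S 1/2 satisfied
(1,4)N 2/2 satisfied
(2,1)N 1/2 satisfied
(2,2)N 2/3 satisfied
(2,4)N 1/2 satisfied
(2,5)S 0/2 not
(3,0)N 1/2 satisfied
(3,1)S 0/4 not
(3,2)N 2/4 satisfied
(3,3)N 2/2 satisfied
(3,5)N 0/1 not
(4,0)N 3/3 satisfied
(4,1)N 2/4 satisfied
(4,2)S 0/3 not
(4,3)N 1/3 satisfied
(5,0)N 2/2 satisfied
(5,1)N 2/2 satisfied
(5,3)S 0/1 not
Unsatisfied: (2,5), (3,1), (3,5), (4,2), (5,3) — 5 in total.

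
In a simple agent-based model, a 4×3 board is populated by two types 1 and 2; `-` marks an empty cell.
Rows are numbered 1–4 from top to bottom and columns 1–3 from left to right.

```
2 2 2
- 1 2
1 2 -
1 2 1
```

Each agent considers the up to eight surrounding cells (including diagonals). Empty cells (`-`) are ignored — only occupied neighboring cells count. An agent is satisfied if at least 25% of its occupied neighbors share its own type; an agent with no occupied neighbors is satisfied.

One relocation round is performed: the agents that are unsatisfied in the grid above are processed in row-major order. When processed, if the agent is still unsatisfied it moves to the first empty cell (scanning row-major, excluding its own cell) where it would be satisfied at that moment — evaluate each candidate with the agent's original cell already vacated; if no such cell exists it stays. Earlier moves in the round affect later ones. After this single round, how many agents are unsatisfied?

Initially unsatisfied (in order): (2,2), (4,3).
  (2,2) → (2,1).
  (4,3) → (2,2).
Resulting grid:
2 2 2
1 1 2
1 2 -
1 2 -
All satisfied now.

0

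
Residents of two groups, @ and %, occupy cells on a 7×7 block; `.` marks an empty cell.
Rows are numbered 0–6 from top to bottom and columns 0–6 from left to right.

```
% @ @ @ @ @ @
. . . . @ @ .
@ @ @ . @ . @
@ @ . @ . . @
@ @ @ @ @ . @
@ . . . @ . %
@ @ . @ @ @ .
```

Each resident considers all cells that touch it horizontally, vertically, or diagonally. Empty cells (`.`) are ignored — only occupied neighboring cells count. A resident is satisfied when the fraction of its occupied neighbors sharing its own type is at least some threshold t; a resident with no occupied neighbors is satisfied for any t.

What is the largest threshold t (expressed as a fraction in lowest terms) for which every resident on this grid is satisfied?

0/1

(0,0)% 0/1
(0,1)@ 1/2
(0,2)@ 2/2
(0,3)@ 3/3
(0,4)@ 4/4
(0,5)@ 4/4
(0,6)@ 2/2
(1,4)@ 5/5
(1,5)@ 6/6
(2,0)@ 3/3
(2,1)@ 4/4
(2,2)@ 3/3
(2,4)@ 3/3
(2,6)@ 2/2
(3,0)@ 5/5
(3,1)@ 7/7
(3,3)@ 5/5
(3,6)@ 2/2
(4,0)@ 4/4
(4,1)@ 5/5
(4,2)@ 4/4
(4,3)@ 4/4
(4,4)@ 3/3
(4,6)@ 1/2
(5,0)@ 4/4
(5,4)@ 5/5
(5,6)% 0/2
(6,0)@ 2/2
(6,1)@ 2/2
(6,3)@ 2/2
(6,4)@ 3/3
(6,5)@ 2/3
The smallest same-type fraction is 0/1 at (0,0), which reduces to 0/1. Any threshold above that leaves this resident unsatisfied.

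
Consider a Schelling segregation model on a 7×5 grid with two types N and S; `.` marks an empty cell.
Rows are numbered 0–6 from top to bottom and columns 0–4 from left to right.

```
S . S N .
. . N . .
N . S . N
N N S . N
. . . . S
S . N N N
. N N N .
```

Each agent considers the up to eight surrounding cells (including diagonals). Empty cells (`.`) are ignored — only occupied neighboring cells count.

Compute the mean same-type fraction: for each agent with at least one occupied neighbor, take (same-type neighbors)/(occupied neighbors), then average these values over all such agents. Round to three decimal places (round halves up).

Row 0: (0,0)S — no occupied neighbors · (0,2)S 0/2 · (0,3)N 1/2
Row 1: (1,2)N 1/3
Row 2: (2,0)N 2/2 · (2,2)S 1/3 · (2,4)N 1/1
Row 3: (3,0)N 2/2 · (3,1)N 2/4 · (3,2)S 1/2 · (3,4)N 1/2
Row 4: (4,4)S 0/3
Row 5: (5,0)S 0/1 · (5,2)N 4/4 · (5,3)N 4/5 · (5,4)N 2/3
Row 6: (6,1)N 2/3 · (6,2)N 4/4 · (6,3)N 4/4
Sum over 18 agents: 0/2 + 1/2 + 1/3 + 2/2 + 1/3 + 1/1 + 2/2 + 2/4 + 1/2 + 1/2 + 0/3 + 0/1 + 4/4 + 4/5 + 2/3 + 2/3 + 4/4 + 4/4 = 54/5; mean = 54/5 ÷ 18 = 3/5 = 0.6 → 0.600.

0.600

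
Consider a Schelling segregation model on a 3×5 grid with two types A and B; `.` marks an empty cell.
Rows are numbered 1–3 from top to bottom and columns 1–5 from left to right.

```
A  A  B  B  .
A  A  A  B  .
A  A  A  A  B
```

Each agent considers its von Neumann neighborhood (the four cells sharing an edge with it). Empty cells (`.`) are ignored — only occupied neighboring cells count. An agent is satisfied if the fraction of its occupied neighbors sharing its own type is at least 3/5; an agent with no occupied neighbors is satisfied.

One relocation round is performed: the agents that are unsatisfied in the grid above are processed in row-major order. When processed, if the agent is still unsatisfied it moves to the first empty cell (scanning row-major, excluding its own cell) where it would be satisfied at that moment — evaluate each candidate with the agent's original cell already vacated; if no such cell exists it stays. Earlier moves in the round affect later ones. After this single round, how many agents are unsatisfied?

1

Initially unsatisfied (in order): (1,3), (2,3), (2,4), (3,4), (3,5).
  (1,3) → (1,5).
  (2,3): now satisfied by earlier moves; stays.
  (2,4) → (2,5).
  (3,4) → (1,3).
  (3,5): now satisfied by earlier moves; stays.
Resulting grid:
A A A B B
A A A . B
A A A . B
Unsatisfied now: (1,4).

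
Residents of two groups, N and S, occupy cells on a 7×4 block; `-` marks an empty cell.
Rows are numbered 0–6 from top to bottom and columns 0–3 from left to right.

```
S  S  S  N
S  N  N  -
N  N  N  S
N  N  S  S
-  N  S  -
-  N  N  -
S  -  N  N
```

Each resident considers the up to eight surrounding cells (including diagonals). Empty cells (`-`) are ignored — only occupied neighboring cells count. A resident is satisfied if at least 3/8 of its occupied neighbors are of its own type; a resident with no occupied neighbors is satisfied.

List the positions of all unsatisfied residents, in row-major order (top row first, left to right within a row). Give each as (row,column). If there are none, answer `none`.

(0,2), (4,2), (6,0)

(0,0)S 2/3 ✓
(0,1)S 3/5 ✓
(0,2)S 1/4 ✗
(0,3)N 1/2 ✓
(1,0)S 2/5 ✓
(1,1)N 4/8 ✓
(1,2)N 4/7 ✓
(2,0)N 4/5 ✓
(2,1)N 6/8 ✓
(2,2)N 4/7 ✓
(2,3)S 2/4 ✓
(3,0)N 4/4 ✓
(3,1)N 5/7 ✓
(3,2)S 3/7 ✓
(3,3)S 3/4 ✓
(4,1)N 4/6 ✓
(4,2)S 2/6 ✗
(5,1)N 3/5 ✓
(5,2)N 4/5 ✓
(6,0)S 0/1 ✗
(6,2)N 3/3 ✓
(6,3)N 2/2 ✓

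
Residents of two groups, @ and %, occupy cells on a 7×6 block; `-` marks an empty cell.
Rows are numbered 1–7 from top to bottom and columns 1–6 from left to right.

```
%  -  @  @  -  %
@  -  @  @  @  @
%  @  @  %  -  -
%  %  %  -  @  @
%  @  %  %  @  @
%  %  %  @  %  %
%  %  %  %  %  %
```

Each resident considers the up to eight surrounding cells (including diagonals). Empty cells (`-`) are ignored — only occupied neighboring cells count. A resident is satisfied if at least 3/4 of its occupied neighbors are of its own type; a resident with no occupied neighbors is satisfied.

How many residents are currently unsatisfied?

21

Row 1: (1,1)% 0/1 not · (1,3)@ 3/3 satisfied · (1,4)@ 4/4 satisfied · (1,6)% 0/2 not
Row 2: (2,1)@ 1/3 not · (2,3)@ 5/6 satisfied · (2,4)@ 5/6 satisfied · (2,5)@ 3/5 not · (2,6)@ 1/2 not
Row 3: (3,1)% 2/4 not · (3,2)@ 3/7 not · (3,3)@ 3/6 not · (3,4)% 1/6 not
Row 4: (4,1)% 3/5 not · (4,2)% 5/8 not · (4,3)% 4/7 not · (4,5)@ 3/5 not · (4,6)@ 3/3 satisfied
Row 5: (5,1)% 4/5 satisfied · (5,2)@ 0/8 not · (5,3)% 5/7 not · (5,4)% 4/7 not · (5,5)@ 4/7 not · (5,6)@ 3/5 not
Row 6: (6,1)% 4/5 satisfied · (6,2)% 7/8 satisfied · (6,3)% 6/8 satisfied · (6,4)@ 1/8 not · (6,5)% 5/8 not · (6,6)% 3/5 not
Row 7: (7,1)% 3/3 satisfied · (7,2)% 5/5 satisfied · (7,3)% 4/5 satisfied · (7,4)% 4/5 satisfied · (7,5)% 4/5 satisfied · (7,6)% 3/3 satisfied
Unsatisfied: (1,1), (1,6), (2,1), (2,5), (2,6), (3,1), (3,2), (3,3), (3,4), (4,1), (4,2), (4,3), (4,5), (5,2), (5,3), (5,4), (5,5), (5,6), (6,4), (6,5), (6,6) — 21 in total.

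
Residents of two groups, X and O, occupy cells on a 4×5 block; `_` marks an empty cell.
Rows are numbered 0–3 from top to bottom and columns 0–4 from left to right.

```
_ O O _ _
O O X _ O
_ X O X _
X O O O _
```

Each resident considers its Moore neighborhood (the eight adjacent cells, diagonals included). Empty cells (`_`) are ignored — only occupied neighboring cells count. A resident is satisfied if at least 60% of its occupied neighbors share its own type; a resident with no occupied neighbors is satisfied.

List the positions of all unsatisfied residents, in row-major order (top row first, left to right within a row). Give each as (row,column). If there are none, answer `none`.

(0,1)O 3/4 ok
(0,2)O 2/3 ok
(1,0)O 2/3 ok
(1,1)O 4/6 ok
(1,2)X 2/6 unhappy
(1,4)O 0/1 unhappy
(2,1)X 2/7 unhappy
(2,2)O 4/7 unhappy
(2,3)X 1/5 unhappy
(3,0)X 1/2 unhappy
(3,1)O 2/4 unhappy
(3,2)O 3/5 ok
(3,3)O 2/3 ok

(1,2), (1,4), (2,1), (2,2), (2,3), (3,0), (3,1)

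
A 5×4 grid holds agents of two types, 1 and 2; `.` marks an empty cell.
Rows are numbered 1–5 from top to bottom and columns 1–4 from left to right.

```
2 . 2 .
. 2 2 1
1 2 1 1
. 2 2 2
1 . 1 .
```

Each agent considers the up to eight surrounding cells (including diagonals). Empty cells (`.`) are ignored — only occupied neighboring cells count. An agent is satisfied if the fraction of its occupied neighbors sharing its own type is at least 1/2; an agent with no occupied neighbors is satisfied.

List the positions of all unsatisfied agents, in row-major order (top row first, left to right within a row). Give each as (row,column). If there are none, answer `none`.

(3,1), (3,3), (3,4), (4,2), (4,4), (5,1), (5,3)

(1,1)2 1/1 satisfied
(1,3)2 2/3 satisfied
(2,2)2 4/6 satisfied
(2,3)2 3/6 satisfied
(2,4)1 2/4 satisfied
(3,1)1 0/3 not
(3,2)2 4/6 satisfied
(3,3)1 2/8 not
(3,4)1 2/5 not
(4,2)2 2/6 not
(4,3)2 3/6 satisfied
(4,4)2 1/4 not
(5,1)1 0/1 not
(5,3)1 0/3 not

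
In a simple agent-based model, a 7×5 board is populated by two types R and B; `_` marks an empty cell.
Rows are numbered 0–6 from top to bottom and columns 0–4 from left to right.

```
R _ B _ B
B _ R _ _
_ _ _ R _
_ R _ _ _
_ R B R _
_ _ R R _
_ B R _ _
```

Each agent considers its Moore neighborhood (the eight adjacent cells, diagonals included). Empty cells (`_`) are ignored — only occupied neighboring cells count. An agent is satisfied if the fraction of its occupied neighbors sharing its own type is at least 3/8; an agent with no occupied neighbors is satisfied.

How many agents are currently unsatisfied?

(0,0)R 0/1 ✗
(0,2)B 0/1 ✗
(0,4)B 0/0 ✓
(1,0)B 0/1 ✗
(1,2)R 1/2 ✓
(2,3)R 1/1 ✓
(3,1)R 1/2 ✓
(4,1)R 2/3 ✓
(4,2)B 0/5 ✗
(4,3)R 2/3 ✓
(5,2)R 4/6 ✓
(5,3)R 3/4 ✓
(6,1)B 0/2 ✗
(6,2)R 2/3 ✓
Unsatisfied: (0,0), (0,2), (1,0), (4,2), (6,1) — 5 in total.

5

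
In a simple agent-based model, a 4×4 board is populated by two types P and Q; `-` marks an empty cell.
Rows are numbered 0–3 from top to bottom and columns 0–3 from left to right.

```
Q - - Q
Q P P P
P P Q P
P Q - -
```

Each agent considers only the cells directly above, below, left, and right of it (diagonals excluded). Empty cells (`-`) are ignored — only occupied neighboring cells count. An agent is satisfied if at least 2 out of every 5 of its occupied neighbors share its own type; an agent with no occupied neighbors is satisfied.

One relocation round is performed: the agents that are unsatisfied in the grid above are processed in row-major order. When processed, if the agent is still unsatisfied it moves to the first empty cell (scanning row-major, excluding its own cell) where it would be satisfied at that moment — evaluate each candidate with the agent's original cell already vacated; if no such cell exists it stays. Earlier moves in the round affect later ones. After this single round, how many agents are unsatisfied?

Initially unsatisfied (in order): (0,3), (1,0), (2,2), (3,1).
  (0,3) → (0,1).
  (1,0) → (0,2).
  (2,2) → (0,3).
  (3,1) → (3,2).
Resulting grid:
Q Q Q Q
- P P P
P P - P
P - Q -
All satisfied now.

0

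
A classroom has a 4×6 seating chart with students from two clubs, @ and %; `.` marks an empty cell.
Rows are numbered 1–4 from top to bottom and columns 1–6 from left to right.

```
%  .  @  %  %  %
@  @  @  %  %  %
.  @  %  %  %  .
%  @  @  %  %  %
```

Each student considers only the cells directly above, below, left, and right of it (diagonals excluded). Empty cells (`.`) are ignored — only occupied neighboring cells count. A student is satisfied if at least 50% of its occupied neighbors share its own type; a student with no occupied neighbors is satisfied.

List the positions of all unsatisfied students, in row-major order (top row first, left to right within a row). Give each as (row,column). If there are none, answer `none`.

(1,1), (3,3), (4,1), (4,3)

Row 1: (1,1)% 0/1 unhappy · (1,3)@ 1/2 ok · (1,4)% 2/3 ok · (1,5)% 3/3 ok · (1,6)% 2/2 ok
Row 2: (2,1)@ 1/2 ok · (2,2)@ 3/3 ok · (2,3)@ 2/4 ok · (2,4)% 3/4 ok · (2,5)% 4/4 ok · (2,6)% 2/2 ok
Row 3: (3,2)@ 2/3 ok · (3,3)% 1/4 unhappy · (3,4)% 4/4 ok · (3,5)% 3/3 ok
Row 4: (4,1)% 0/1 unhappy · (4,2)@ 2/3 ok · (4,3)@ 1/3 unhappy · (4,4)% 2/3 ok · (4,5)% 3/3 ok · (4,6)% 1/1 ok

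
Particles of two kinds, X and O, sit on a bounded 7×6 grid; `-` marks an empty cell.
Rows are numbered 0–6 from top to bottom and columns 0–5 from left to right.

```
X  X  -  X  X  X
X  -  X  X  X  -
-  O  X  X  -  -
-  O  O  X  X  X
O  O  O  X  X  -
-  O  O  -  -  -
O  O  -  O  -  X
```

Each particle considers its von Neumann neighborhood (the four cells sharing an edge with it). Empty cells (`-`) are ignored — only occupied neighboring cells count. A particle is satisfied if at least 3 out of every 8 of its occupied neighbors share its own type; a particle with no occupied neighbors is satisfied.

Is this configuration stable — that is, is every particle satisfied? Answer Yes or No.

Row 0: (0,0)X 2/2 ok · (0,1)X 1/1 ok · (0,3)X 2/2 ok · (0,4)X 3/3 ok · (0,5)X 1/1 ok
Row 1: (1,0)X 1/1 ok · (1,2)X 2/2 ok · (1,3)X 4/4 ok · (1,4)X 2/2 ok
Row 2: (2,1)O 1/2 ok · (2,2)X 2/4 ok · (2,3)X 3/3 ok
Row 3: (3,1)O 3/3 ok · (3,2)O 2/4 ok · (3,3)X 3/4 ok · (3,4)X 3/3 ok · (3,5)X 1/1 ok
Row 4: (4,0)O 1/1 ok · (4,1)O 4/4 ok · (4,2)O 3/4 ok · (4,3)X 2/3 ok · (4,4)X 2/2 ok
Row 5: (5,1)O 3/3 ok · (5,2)O 2/2 ok
Row 6: (6,0)O 1/1 ok · (6,1)O 2/2 ok · (6,3)O 0/0 ok · (6,5)X 0/0 ok
All meet the threshold, so the configuration is stable.

Yes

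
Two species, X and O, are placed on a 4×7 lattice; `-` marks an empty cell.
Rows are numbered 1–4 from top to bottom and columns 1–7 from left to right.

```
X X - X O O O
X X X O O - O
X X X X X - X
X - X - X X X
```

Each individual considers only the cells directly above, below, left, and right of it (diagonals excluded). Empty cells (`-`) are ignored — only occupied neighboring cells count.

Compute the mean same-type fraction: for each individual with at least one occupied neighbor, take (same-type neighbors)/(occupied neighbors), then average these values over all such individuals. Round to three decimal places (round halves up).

Row 1: (1,1)X 2/2 · (1,2)X 2/2 · (1,4)X 0/2 · (1,5)O 2/3 · (1,6)O 2/2 · (1,7)O 2/2
Row 2: (2,1)X 3/3 · (2,2)X 4/4 · (2,3)X 2/3 · (2,4)O 1/4 · (2,5)O 2/3 · (2,7)O 1/2
Row 3: (3,1)X 3/3 · (3,2)X 3/3 · (3,3)X 4/4 · (3,4)X 2/3 · (3,5)X 2/3 · (3,7)X 1/2
Row 4: (4,1)X 1/1 · (4,3)X 1/1 · (4,5)X 2/2 · (4,6)X 2/2 · (4,7)X 2/2
Sum over 23 individuals: 2/2 + 2/2 + 0/2 + 2/3 + 2/2 + 2/2 + 3/3 + 4/4 + 2/3 + 1/4 + 2/3 + 1/2 + 3/3 + 3/3 + 4/4 + 2/3 + 2/3 + 1/2 + 1/1 + 1/1 + 2/2 + 2/2 + 2/2 = 223/12; mean = 223/12 ÷ 23 = 223/276 = 0.807971… → 0.808.

0.808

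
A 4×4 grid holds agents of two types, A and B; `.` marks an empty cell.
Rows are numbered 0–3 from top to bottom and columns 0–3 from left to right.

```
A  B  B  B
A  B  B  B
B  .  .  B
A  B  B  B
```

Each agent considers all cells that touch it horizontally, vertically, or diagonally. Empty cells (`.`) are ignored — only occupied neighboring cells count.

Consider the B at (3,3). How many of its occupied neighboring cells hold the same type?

2

Occupied neighbors of (3,3): (2,3)=B, (3,2)=B.
Same type (B): 2 of 2.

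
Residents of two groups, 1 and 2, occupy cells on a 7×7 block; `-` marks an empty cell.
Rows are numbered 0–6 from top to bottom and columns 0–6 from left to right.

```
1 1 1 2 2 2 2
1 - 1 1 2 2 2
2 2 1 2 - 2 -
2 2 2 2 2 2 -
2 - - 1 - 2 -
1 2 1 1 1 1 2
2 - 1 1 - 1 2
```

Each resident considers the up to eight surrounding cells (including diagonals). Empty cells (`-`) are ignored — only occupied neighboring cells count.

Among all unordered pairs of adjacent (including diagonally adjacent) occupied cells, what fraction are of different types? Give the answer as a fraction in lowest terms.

29/94

Scan each occupied cell's neighbors to the right and below (and the two forward diagonals) so each pair is counted once.
Row 0: 1(0,0)–1(0,1)= 1(0,0)–1(1,0)= 1(0,1)–1(0,2)= 1(0,1)–1(1,2)= 1(0,1)–1(1,0)= 1(0,2)–2(0,3)≠ 1(0,2)–1(1,2)= 1(0,2)–1(1,3)= 2(0,3)–2(0,4)= 2(0,3)–1(1,3)≠ 2(0,3)–2(1,4)= 2(0,3)–1(1,2)≠ 2(0,4)–2(0,5)= 2(0,4)–2(1,4)= 2(0,4)–2(1,5)= 2(0,4)–1(1,3)≠ 2(0,5)–2(0,6)= 2(0,5)–2(1,5)= 2(0,5)–2(1,6)= 2(0,5)–2(1,4)= 2(0,6)–2(1,6)= 2(0,6)–2(1,5)=  → 4/22 unlike.
Row 1: 1(1,0)–2(2,0)≠ 1(1,0)–2(2,1)≠ 1(1,2)–1(1,3)= 1(1,2)–1(2,2)= 1(1,2)–2(2,3)≠ 1(1,2)–2(2,1)≠ 1(1,3)–2(1,4)≠ 1(1,3)–2(2,3)≠ 1(1,3)–1(2,2)= 2(1,4)–2(1,5)= 2(1,4)–2(2,5)= 2(1,4)–2(2,3)= 2(1,5)–2(1,6)= 2(1,5)–2(2,5)= 2(1,6)–2(2,5)=  → 6/15 unlike.
Row 2: 2(2,0)–2(2,1)= 2(2,0)–2(3,0)= 2(2,0)–2(3,1)= 2(2,1)–1(2,2)≠ 2(2,1)–2(3,1)= 2(2,1)–2(3,2)= 2(2,1)–2(3,0)= 1(2,2)–2(2,3)≠ 1(2,2)–2(3,2)≠ 1(2,2)–2(3,3)≠ 1(2,2)–2(3,1)≠ 2(2,3)–2(3,3)= 2(2,3)–2(3,4)= 2(2,3)–2(3,2)= 2(2,5)–2(3,5)= 2(2,5)–2(3,4)=  → 5/16 unlike.
Row 3: 2(3,0)–2(3,1)= 2(3,0)–2(4,0)= 2(3,1)–2(3,2)= 2(3,1)–2(4,0)= 2(3,2)–2(3,3)= 2(3,2)–1(4,3)≠ 2(3,3)–2(3,4)= 2(3,3)–1(4,3)≠ 2(3,4)–2(3,5)= 2(3,4)–2(4,5)= 2(3,4)–1(4,3)≠ 2(3,5)–2(4,5)=  → 3/12 unlike.
Row 4: 2(4,0)–1(5,0)≠ 2(4,0)–2(5,1)= 1(4,3)–1(5,3)= 1(4,3)–1(5,4)= 1(4,3)–1(5,2)= 2(4,5)–1(5,5)≠ 2(4,5)–2(5,6)= 2(4,5)–1(5,4)≠  → 3/8 unlike.
Row 5: 1(5,0)–2(5,1)≠ 1(5,0)–2(6,0)≠ 2(5,1)–1(5,2)≠ 2(5,1)–1(6,2)≠ 2(5,1)–2(6,0)= 1(5,2)–1(5,3)= 1(5,2)–1(6,2)= 1(5,2)–1(6,3)= 1(5,3)–1(5,4)= 1(5,3)–1(6,3)= 1(5,3)–1(6,2)= 1(5,4)–1(5,5)= 1(5,4)–1(6,5)= 1(5,4)–1(6,3)= 1(5,5)–2(5,6)≠ 1(5,5)–1(6,5)= 1(5,5)–2(6,6)≠ 2(5,6)–2(6,6)= 2(5,6)–1(6,5)≠  → 7/19 unlike.
Row 6: 1(6,2)–1(6,3)= 1(6,5)–2(6,6)≠  → 1/2 unlike.
Total adjacent occupied pairs: 94; unlike-type pairs: 29.
29/94 is already in lowest terms.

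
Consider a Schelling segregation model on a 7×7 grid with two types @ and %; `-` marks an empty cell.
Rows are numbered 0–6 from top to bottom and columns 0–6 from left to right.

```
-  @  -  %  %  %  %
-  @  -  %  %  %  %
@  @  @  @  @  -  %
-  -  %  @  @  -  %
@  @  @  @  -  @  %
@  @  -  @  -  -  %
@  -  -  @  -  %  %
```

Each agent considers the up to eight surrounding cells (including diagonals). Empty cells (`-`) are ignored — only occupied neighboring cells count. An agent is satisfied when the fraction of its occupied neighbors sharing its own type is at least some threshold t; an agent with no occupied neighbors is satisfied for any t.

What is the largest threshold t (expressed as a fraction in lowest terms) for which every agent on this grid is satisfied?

(0,1)@ 1/1
(0,3)% 3/3
(0,4)% 5/5
(0,5)% 5/5
(0,6)% 3/3
(1,1)@ 4/4
(1,3)% 3/6
(1,4)% 5/7
(1,5)% 6/7
(1,6)% 4/4
(2,0)@ 2/2
(2,1)@ 3/4
(2,2)@ 4/6
(2,3)@ 4/7
(2,4)@ 3/6
(2,6)% 3/3
(3,2)% 0/7
(3,3)@ 6/7
(3,4)@ 5/5
(3,6)% 2/3
(4,0)@ 3/3
(4,1)@ 4/5
(4,2)@ 5/6
(4,3)@ 4/5
(4,5)@ 1/4
(4,6)% 2/3
(5,0)@ 4/4
(5,1)@ 5/5
(5,3)@ 3/3
(5,6)% 3/4
(6,0)@ 2/2
(6,3)@ 1/1
(6,5)% 2/2
(6,6)% 2/2
The smallest same-type fraction is 0/7 at (3,2), which reduces to 0/1. Any threshold above that leaves this agent unsatisfied.

0/1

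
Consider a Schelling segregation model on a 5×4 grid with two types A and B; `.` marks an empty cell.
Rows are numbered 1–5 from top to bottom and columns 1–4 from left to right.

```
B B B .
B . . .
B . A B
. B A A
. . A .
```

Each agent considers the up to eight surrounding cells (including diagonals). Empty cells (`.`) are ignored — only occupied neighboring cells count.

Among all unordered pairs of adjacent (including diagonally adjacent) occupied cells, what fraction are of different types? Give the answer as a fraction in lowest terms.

6/17

Scan each occupied cell's neighbors to the right and below (and the two forward diagonals) so each pair is counted once.
Row 1: B(1,1)–B(1,2)= B(1,1)–B(2,1)= B(1,2)–B(1,3)= B(1,2)–B(2,1)=  → 0/4 unlike.
Row 2: B(2,1)–B(3,1)=  → 0/1 unlike.
Row 3: B(3,1)–B(4,2)= A(3,3)–B(3,4)≠ A(3,3)–A(4,3)= A(3,3)–A(4,4)= A(3,3)–B(4,2)≠ B(3,4)–A(4,4)≠ B(3,4)–A(4,3)≠  → 4/7 unlike.
Row 4: B(4,2)–A(4,3)≠ B(4,2)–A(5,3)≠ A(4,3)–A(4,4)= A(4,3)–A(5,3)= A(4,4)–A(5,3)=  → 2/5 unlike.
Total adjacent occupied pairs: 17; unlike-type pairs: 6.
6/17 is already in lowest terms.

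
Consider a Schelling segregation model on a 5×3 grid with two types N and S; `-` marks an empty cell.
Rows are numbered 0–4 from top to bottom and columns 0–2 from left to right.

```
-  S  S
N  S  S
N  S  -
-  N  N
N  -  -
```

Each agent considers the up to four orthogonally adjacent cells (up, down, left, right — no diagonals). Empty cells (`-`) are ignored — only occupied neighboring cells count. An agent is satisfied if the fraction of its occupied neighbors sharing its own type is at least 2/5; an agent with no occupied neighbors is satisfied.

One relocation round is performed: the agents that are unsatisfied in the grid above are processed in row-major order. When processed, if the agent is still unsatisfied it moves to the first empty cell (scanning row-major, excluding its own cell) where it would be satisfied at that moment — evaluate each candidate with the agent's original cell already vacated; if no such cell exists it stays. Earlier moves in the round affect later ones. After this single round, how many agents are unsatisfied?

1

Initially unsatisfied (in order): (2,1).
  (2,1) → (0,0).
Resulting grid:
S S S
N S S
N - -
- N N
N - -
Unsatisfied now: (1,0).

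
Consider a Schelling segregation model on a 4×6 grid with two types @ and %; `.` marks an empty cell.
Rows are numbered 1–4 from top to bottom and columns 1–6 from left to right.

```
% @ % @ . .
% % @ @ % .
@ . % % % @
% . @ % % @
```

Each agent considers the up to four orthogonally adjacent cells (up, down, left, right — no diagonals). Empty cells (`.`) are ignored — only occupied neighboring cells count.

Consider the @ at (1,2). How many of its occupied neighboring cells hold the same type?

Occupied neighbors of (1,2): (2,2)=%, (1,1)=%, (1,3)=%.
Same type (@): 0 of 3.

0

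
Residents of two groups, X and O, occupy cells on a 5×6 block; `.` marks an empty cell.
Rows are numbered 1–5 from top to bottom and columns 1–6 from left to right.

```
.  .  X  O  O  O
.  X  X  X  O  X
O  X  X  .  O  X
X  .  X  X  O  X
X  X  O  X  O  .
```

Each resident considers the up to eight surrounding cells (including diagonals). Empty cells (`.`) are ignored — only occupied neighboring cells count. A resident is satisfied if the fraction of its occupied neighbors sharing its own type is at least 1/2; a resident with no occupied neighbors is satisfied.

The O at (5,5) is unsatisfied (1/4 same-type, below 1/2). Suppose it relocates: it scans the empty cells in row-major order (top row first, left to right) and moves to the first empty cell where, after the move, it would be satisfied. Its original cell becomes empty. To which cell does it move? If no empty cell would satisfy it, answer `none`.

Vacating (5,5). Empty cells in order:
  (1,1): 0/1 same-type → still unsatisfied.
  (1,2): 0/3 same-type → still unsatisfied.
  (2,1): 1/3 same-type → still unsatisfied.
  (3,4): 3/8 same-type → still unsatisfied.
  (4,2): 2/8 same-type → still unsatisfied.
  (5,6): 1/2 same-type → satisfied — stop here.

(5,6)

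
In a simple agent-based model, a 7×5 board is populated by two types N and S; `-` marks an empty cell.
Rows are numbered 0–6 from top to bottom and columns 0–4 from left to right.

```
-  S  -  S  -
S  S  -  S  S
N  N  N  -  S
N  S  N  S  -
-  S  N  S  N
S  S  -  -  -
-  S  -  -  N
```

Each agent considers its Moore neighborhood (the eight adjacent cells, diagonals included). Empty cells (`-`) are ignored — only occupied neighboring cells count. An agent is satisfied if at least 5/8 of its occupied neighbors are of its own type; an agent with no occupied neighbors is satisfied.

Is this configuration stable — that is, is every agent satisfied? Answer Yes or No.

No

(0,1)S 2/2 ok
(0,3)S 2/2 ok
(1,0)S 2/4 unhappy
(1,1)S 2/5 unhappy
(1,3)S 3/4 ok
(1,4)S 3/3 ok
(2,0)N 2/5 unhappy
(2,1)N 4/7 unhappy
(2,2)N 2/6 unhappy
(2,4)S 3/3 ok
(3,0)N 2/4 unhappy
(3,1)S 1/7 unhappy
(3,2)N 3/7 unhappy
(3,3)S 2/6 unhappy
(4,1)S 3/6 unhappy
(4,2)N 1/6 unhappy
(4,3)S 1/4 unhappy
(4,4)N 0/2 unhappy
(5,0)S 3/3 ok
(5,1)S 3/4 ok
(6,1)S 2/2 ok
(6,4)N 0/0 ok
For instance (1,0) has only 2/4 same-type neighbors, below 5/8.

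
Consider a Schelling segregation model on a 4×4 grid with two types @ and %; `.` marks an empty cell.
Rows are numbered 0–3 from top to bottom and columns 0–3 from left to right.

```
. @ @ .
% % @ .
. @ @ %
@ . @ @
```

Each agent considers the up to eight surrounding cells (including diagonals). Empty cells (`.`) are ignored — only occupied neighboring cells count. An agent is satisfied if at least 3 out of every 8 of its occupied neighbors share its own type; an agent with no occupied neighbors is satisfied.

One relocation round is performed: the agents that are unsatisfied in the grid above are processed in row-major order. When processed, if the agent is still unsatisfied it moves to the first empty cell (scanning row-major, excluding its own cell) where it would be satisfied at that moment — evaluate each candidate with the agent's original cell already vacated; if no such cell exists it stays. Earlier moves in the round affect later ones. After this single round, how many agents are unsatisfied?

1

Initially unsatisfied (in order): (1,0), (1,1), (2,3).
  (1,0) → (0,0).
  (1,1): no empty cell satisfies it; stays.
  (2,3) → (1,0).
Resulting grid:
% @ @ .
% % @ .
. @ @ .
@ . @ @
Unsatisfied now: (1,1).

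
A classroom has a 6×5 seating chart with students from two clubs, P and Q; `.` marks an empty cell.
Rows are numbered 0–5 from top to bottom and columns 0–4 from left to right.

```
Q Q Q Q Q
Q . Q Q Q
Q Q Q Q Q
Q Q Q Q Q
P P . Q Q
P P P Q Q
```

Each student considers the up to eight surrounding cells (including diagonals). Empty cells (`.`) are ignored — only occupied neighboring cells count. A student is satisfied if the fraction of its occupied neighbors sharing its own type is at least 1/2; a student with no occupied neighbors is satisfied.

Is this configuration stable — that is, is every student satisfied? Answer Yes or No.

Yes

Row 0: (0,0)Q 2/2 ✓ · (0,1)Q 4/4 ✓ · (0,2)Q 4/4 ✓ · (0,3)Q 5/5 ✓ · (0,4)Q 3/3 ✓
Row 1: (1,0)Q 4/4 ✓ · (1,2)Q 7/7 ✓ · (1,3)Q 8/8 ✓ · (1,4)Q 5/5 ✓
Row 2: (2,0)Q 4/4 ✓ · (2,1)Q 7/7 ✓ · (2,2)Q 7/7 ✓ · (2,3)Q 8/8 ✓ · (2,4)Q 5/5 ✓
Row 3: (3,0)Q 3/5 ✓ · (3,1)Q 5/7 ✓ · (3,2)Q 6/7 ✓ · (3,3)Q 7/7 ✓ · (3,4)Q 5/5 ✓
Row 4: (4,0)P 3/5 ✓ · (4,1)P 4/7 ✓ · (4,3)Q 6/7 ✓ · (4,4)Q 5/5 ✓
Row 5: (5,0)P 3/3 ✓ · (5,1)P 4/4 ✓ · (5,2)P 2/4 ✓ · (5,3)Q 3/4 ✓ · (5,4)Q 3/3 ✓
All meet the threshold, so the configuration is stable.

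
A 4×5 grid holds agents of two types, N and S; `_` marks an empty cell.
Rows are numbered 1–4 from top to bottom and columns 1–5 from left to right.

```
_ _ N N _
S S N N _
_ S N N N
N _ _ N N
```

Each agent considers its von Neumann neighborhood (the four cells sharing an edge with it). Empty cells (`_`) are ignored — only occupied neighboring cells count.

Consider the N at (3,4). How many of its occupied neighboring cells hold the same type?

4

Occupied neighbors of (3,4): (2,4)=N, (4,4)=N, (3,3)=N, (3,5)=N.
Same type (N): 4 of 4.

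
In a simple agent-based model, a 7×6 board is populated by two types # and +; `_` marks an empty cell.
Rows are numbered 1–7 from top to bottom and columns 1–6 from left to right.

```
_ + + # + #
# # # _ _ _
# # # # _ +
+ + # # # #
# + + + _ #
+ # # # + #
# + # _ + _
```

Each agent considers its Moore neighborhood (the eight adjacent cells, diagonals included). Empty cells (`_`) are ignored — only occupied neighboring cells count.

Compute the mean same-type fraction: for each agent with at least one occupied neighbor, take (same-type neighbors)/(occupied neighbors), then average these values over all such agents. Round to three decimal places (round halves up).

0.459

(1,2)+ 1/4
(1,3)+ 1/4
(1,4)# 1/3
(1,5)+ 0/2
(1,6)# 0/1
(2,1)# 3/4
(2,2)# 5/7
(2,3)# 5/7
(3,1)# 3/5
(3,2)# 6/8
(3,3)# 6/7
(3,4)# 5/5
(3,6)+ 0/2
(4,1)+ 2/5
(4,2)+ 3/8
(4,3)# 4/8
(4,4)# 4/6
(4,5)# 4/6
(4,6)# 2/3
(5,1)# 1/5
(5,2)+ 4/8
(5,3)+ 3/8
(5,4)+ 2/7
(5,6)# 3/4
(6,1)+ 2/5
(6,2)# 4/8
(6,3)# 3/7
(6,4)# 2/6
(6,5)+ 2/5
(6,6)# 1/3
(7,1)# 1/3
(7,2)+ 1/5
(7,3)# 3/4
(7,5)+ 1/3
Sum over 34 agents: 1/4 + 1/4 + 1/3 + 0/2 + 0/1 + 3/4 + 5/7 + 5/7 + 3/5 + 6/8 + 6/7 + 5/5 + 0/2 + 2/5 + 3/8 + 4/8 + 4/6 + 4/6 + 2/3 + 1/5 + 4/8 + 3/8 + 2/7 + 3/4 + 2/5 + 4/8 + 3/7 + 2/6 + 2/5 + 1/3 + 1/3 + 1/5 + 3/4 + 1/3 = 937/60; mean = 937/60 ÷ 34 = 937/2040 = 0.459313… → 0.459.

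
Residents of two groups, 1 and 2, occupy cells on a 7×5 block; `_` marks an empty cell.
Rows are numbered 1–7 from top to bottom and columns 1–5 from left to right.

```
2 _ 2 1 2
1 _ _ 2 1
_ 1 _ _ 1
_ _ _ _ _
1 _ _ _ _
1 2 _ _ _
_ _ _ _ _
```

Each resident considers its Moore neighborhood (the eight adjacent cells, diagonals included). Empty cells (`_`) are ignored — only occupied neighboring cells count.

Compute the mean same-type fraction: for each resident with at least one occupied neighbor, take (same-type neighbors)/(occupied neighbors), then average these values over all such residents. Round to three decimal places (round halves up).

(1,1)2 0/1
(1,3)2 1/2
(1,4)1 1/4
(1,5)2 1/3
(2,1)1 1/2
(2,4)2 2/5
(2,5)1 2/4
(3,2)1 1/1
(3,5)1 1/2
(5,1)1 1/2
(6,1)1 1/2
(6,2)2 0/2
Sum over 12 residents: 0/1 + 1/2 + 1/4 + 1/3 + 1/2 + 2/5 + 2/4 + 1/1 + 1/2 + 1/2 + 1/2 + 0/2 = 299/60; mean = 299/60 ÷ 12 = 299/720 = 0.415277… → 0.415.

0.415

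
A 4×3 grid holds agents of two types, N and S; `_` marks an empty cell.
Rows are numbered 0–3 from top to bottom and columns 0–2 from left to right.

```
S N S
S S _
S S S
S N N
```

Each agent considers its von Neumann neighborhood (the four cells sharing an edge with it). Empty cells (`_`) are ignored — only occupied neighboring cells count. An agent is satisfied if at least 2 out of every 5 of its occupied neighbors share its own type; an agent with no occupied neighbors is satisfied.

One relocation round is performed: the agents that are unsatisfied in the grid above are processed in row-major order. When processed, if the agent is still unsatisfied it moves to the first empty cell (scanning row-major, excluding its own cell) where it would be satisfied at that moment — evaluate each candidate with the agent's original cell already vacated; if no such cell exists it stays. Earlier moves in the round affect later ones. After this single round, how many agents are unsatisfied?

2

Initially unsatisfied (in order): (0,1), (0,2), (3,1).
  (0,1): no empty cell satisfies it; stays.
  (0,2) → (1,2).
  (3,1) → (0,2).
Resulting grid:
S N N
S S S
S S S
S _ N
Unsatisfied now: (0,1), (3,2).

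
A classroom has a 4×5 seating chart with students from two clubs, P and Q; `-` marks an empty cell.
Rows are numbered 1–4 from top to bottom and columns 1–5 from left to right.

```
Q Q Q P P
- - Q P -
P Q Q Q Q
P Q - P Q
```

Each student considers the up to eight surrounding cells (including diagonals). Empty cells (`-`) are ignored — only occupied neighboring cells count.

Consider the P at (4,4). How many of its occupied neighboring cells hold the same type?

0

Occupied neighbors of (4,4): (3,3)=Q, (3,4)=Q, (3,5)=Q, (4,5)=Q.
Same type (P): 0 of 4.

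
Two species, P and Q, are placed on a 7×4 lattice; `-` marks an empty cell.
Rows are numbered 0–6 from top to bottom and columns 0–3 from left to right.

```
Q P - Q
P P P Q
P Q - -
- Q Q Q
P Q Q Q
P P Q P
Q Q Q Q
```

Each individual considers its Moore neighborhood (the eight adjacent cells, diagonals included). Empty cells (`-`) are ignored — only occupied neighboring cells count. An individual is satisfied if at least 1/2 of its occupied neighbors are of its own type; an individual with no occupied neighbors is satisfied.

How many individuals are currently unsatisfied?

(0,0)Q 0/3 unhappy
(0,1)P 3/4 ok
(0,3)Q 1/2 ok
(1,0)P 3/5 ok
(1,1)P 4/6 ok
(1,2)P 2/5 unhappy
(1,3)Q 1/2 ok
(2,0)P 2/4 ok
(2,1)Q 2/6 unhappy
(3,1)Q 4/6 ok
(3,2)Q 6/6 ok
(3,3)Q 3/3 ok
(4,0)P 2/4 ok
(4,1)Q 4/7 ok
(4,2)Q 6/8 ok
(4,3)Q 4/5 ok
(5,0)P 2/5 unhappy
(5,1)P 2/8 unhappy
(5,2)Q 6/8 ok
(5,3)P 0/5 unhappy
(6,0)Q 1/3 unhappy
(6,1)Q 3/5 ok
(6,2)Q 3/5 ok
(6,3)Q 2/3 ok
Unsatisfied: (0,0), (1,2), (2,1), (5,0), (5,1), (5,3), (6,0) — 7 in total.

7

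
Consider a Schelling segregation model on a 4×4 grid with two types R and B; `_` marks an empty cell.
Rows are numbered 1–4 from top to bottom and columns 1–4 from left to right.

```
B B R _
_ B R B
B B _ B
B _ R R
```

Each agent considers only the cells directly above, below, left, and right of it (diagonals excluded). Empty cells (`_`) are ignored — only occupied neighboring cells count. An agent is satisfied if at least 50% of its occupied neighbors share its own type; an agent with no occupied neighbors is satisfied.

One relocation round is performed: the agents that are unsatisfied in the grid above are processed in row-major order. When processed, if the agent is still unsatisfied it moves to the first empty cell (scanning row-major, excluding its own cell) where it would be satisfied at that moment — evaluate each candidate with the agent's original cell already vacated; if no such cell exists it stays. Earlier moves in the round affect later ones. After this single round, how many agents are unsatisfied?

Initially unsatisfied (in order): (2,3).
  (2,3) → (1,4).
Resulting grid:
B B R R
_ B _ B
B B _ B
B _ R R
All satisfied now.

0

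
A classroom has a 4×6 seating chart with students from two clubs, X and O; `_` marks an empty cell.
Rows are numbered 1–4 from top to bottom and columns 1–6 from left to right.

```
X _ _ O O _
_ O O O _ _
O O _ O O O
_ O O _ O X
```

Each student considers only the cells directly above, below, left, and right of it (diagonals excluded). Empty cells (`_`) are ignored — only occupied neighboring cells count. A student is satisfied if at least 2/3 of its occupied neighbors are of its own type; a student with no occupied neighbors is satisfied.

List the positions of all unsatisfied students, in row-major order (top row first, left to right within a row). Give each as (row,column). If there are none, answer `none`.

(3,6), (4,5), (4,6)

Row 1: (1,1)X 0/0 ok · (1,4)O 2/2 ok · (1,5)O 1/1 ok
Row 2: (2,2)O 2/2 ok · (2,3)O 2/2 ok · (2,4)O 3/3 ok
Row 3: (3,1)O 1/1 ok · (3,2)O 3/3 ok · (3,4)O 2/2 ok · (3,5)O 3/3 ok · (3,6)O 1/2 unhappy
Row 4: (4,2)O 2/2 ok · (4,3)O 1/1 ok · (4,5)O 1/2 unhappy · (4,6)X 0/2 unhappy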